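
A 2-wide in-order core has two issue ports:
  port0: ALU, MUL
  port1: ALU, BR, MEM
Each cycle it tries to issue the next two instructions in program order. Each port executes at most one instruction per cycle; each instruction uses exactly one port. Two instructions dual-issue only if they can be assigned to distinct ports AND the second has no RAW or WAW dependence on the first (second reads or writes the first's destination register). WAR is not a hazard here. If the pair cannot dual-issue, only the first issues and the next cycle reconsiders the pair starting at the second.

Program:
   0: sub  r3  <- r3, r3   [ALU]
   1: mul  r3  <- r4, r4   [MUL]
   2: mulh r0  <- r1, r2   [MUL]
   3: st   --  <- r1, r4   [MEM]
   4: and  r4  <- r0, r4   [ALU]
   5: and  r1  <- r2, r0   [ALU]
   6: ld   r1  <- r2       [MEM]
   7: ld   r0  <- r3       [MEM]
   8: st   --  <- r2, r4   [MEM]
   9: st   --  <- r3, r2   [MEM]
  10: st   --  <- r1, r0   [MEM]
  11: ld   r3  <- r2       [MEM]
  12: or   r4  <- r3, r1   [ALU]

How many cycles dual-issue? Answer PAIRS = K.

c0: i0 sub  WAW r3
c1: i1 mul  no-port MUL/MUL
c2: i2/i3 mulh/st  dual
c3: i4/i5 and/and  dual
c4: i6 ld  no-port MEM/MEM
c5: i7 ld  no-port MEM/MEM
c6: i8 st  no-port MEM/MEM
c7: i9 st  no-port MEM/MEM
c8: i10 st  no-port MEM/MEM
c9: i11 ld  RAW r3
c10: i12 or  tail

PAIRS = 2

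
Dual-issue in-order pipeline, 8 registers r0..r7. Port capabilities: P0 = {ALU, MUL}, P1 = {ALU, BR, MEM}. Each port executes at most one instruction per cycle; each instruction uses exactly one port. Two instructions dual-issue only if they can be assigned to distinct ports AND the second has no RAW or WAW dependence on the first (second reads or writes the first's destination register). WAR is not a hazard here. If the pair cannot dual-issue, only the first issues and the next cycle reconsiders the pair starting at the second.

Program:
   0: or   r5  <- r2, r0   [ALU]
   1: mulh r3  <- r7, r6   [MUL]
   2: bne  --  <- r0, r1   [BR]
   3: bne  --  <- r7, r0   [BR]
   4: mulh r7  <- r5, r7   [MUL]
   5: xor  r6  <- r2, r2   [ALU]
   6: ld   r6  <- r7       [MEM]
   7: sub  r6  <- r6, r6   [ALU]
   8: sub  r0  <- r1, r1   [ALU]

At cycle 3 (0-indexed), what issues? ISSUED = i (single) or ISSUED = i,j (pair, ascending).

#0 head=0: or.ALU+mulh.MUL i0+i1 2-wide
#1 head=2: bne.BR i2 no-port BR/BR
#2 head=3: bne.BR+mulh.MUL i3+i4 2-wide
#3 head=5: xor.ALU i5 WAW r6
#4 head=6: ld.MEM i6 RAW+WAW r6
#5 head=7: sub.ALU+sub.ALU i7+i8 2-wide

ISSUED = 5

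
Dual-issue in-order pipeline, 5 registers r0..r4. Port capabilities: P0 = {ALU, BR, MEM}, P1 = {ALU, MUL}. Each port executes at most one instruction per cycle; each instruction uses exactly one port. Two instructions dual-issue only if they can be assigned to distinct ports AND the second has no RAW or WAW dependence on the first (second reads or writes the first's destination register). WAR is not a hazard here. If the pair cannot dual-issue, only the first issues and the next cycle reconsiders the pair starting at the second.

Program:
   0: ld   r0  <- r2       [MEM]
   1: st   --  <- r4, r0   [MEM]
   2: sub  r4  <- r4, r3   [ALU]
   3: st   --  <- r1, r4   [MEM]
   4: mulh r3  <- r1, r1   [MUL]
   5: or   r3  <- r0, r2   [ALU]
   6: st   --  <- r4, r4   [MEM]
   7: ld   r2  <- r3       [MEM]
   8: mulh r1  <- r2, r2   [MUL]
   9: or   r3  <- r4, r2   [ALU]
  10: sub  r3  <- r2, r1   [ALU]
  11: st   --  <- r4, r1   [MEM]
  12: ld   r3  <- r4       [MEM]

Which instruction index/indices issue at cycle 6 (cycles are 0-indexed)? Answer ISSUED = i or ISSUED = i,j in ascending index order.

t=0 i0:ld.MEM ; no-port MEM/MEM
t=1 i1/i2:st.MEM+sub.ALU ; dual
t=2 i3/i4:st.MEM+mulh.MUL ; dual
t=3 i5/i6:or.ALU+st.MEM ; dual
t=4 i7:ld.MEM ; RAW r2
t=5 i8/i9:mulh.MUL+or.ALU ; dual
t=6 i10/i11:sub.ALU+st.MEM ; dual
t=7 i12:ld.MEM ; tail

ISSUED = 10,11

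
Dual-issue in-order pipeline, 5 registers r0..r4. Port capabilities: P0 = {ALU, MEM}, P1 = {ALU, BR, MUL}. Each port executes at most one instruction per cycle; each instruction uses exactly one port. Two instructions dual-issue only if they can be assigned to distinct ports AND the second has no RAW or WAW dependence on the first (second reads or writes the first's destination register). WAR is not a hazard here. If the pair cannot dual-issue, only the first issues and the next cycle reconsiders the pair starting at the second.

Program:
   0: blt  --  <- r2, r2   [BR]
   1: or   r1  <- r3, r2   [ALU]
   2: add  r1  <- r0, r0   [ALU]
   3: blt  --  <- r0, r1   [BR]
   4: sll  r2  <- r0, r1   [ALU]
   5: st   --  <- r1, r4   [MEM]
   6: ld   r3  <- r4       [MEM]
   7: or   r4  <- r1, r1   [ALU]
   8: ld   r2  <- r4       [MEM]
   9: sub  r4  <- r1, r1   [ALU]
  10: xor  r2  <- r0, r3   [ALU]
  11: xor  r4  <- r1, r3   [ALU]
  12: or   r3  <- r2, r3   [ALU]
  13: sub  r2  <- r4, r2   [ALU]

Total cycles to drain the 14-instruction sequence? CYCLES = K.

#0 head=0: blt or i0+i1 pair
#1 head=2: add i2 RAW r1
#2 head=3: blt sll i3+i4 pair
#3 head=5: st i5 no-port MEM/MEM
#4 head=6: ld or i6+i7 pair
#5 head=8: ld sub i8+i9 pair
#6 head=10: xor xor i10+i11 pair
#7 head=12: or sub i12+i13 pair

CYCLES = 8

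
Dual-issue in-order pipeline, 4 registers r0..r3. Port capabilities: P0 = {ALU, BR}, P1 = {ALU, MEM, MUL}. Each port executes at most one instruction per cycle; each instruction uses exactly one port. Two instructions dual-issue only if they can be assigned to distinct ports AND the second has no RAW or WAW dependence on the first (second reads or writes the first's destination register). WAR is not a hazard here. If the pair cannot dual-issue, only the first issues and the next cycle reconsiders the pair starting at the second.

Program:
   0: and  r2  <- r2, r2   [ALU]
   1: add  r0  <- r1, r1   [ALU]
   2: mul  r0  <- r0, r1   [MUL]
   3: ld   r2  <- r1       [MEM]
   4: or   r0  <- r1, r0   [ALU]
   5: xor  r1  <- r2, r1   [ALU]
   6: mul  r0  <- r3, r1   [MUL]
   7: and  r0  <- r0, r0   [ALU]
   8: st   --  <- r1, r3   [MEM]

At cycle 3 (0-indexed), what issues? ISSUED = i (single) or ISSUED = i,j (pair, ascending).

ISSUED = 5

c0: i0,i1 and add  2-wide
c1: i2 mul  no-port MUL/MEM
c2: i3,i4 ld or  2-wide
c3: i5 xor  RAW r1
c4: i6 mul  RAW+WAW r0
c5: i7,i8 and st  2-wide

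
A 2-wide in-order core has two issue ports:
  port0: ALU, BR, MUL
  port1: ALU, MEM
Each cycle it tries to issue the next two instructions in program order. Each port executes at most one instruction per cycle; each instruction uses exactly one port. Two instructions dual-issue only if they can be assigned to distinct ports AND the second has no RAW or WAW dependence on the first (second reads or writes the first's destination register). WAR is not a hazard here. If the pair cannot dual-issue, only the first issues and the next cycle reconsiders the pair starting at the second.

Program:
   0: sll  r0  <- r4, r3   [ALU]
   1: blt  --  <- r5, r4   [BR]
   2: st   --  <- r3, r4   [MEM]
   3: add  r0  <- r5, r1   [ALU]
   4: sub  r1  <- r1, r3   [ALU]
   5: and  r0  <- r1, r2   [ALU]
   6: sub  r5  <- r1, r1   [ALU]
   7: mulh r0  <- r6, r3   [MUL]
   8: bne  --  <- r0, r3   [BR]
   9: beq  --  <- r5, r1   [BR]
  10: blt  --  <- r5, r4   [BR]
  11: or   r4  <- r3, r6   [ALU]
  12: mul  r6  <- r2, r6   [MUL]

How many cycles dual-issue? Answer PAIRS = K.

PAIRS = 4

[0] i0/i1  sll;blt  -- pair
[1] i2/i3  st;add  -- pair
[2] i4  sub  -- RAW r1
[3] i5/i6  and;sub  -- pair
[4] i7  mulh  -- no-port MUL/BR
[5] i8  bne  -- no-port BR/BR
[6] i9  beq  -- no-port BR/BR
[7] i10/i11  blt;or  -- pair
[8] i12  mul  -- tail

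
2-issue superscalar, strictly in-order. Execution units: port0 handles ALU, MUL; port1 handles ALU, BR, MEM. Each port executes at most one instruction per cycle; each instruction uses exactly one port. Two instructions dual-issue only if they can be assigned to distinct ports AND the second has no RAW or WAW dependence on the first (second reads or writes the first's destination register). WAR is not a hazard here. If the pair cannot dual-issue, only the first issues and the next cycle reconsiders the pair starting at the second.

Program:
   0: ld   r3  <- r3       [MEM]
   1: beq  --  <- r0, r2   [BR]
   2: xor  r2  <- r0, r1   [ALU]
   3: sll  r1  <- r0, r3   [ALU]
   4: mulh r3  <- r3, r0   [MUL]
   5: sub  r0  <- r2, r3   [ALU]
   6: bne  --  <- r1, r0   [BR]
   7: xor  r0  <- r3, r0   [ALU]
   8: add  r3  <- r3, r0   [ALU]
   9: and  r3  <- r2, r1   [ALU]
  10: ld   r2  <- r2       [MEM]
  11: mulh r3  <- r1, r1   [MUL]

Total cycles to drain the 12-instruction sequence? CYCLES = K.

t=0 i0:ld.MEM ; no-port MEM/BR
t=1 i1+i2:beq.BR xor.ALU ; dual
t=2 i3+i4:sll.ALU mulh.MUL ; dual
t=3 i5:sub.ALU ; RAW r0
t=4 i6+i7:bne.BR xor.ALU ; dual
t=5 i8:add.ALU ; WAW r3
t=6 i9+i10:and.ALU ld.MEM ; dual
t=7 i11:mulh.MUL ; tail

CYCLES = 8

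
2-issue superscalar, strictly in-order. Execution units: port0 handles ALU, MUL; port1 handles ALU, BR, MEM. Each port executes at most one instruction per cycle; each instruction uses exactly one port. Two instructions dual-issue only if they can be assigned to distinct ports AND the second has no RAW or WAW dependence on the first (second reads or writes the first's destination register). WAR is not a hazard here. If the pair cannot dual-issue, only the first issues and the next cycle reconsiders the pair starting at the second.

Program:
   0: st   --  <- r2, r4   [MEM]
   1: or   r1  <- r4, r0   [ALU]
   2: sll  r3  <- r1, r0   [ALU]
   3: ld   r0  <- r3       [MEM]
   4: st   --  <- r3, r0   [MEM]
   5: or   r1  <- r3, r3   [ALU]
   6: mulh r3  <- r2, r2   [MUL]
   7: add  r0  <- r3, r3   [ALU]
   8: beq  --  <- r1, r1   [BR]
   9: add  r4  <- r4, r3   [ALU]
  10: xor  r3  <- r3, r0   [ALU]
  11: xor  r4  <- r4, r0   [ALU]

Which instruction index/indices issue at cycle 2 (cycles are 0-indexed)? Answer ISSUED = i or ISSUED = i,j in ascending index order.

ISSUED = 3

0. st.MEM;or.ALU @i0/i1  | dual
1. sll.ALU @i2  | RAW r3
2. ld.MEM @i3  | no-port MEM/MEM
3. st.MEM;or.ALU @i4/i5  | dual
4. mulh.MUL @i6  | RAW r3
5. add.ALU;beq.BR @i7/i8  | dual
6. add.ALU;xor.ALU @i9/i10  | dual
7. xor.ALU @i11  | tail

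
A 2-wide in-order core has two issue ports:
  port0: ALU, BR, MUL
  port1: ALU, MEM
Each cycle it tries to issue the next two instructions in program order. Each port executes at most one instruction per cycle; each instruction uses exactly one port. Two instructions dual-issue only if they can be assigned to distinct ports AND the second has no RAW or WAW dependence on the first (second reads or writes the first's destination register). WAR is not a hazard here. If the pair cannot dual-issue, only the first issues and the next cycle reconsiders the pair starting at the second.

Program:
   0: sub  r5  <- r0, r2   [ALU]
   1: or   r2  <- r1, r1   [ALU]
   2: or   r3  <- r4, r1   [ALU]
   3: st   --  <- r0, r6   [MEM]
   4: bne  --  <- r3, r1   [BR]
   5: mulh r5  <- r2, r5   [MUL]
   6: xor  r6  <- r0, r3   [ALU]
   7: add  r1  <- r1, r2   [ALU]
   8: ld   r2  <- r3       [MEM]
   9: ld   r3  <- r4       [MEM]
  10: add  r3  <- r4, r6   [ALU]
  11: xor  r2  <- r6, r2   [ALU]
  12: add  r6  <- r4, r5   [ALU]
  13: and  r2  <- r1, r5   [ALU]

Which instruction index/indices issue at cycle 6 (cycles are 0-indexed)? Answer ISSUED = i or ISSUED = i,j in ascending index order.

ISSUED = 10,11

0. sub/or @i0+i1  | pair
1. or/st @i2+i3  | pair
2. bne @i4  | no-port BR/MUL
3. mulh/xor @i5+i6  | pair
4. add/ld @i7+i8  | pair
5. ld @i9  | WAW r3
6. add/xor @i10+i11  | pair
7. add/and @i12+i13  | pair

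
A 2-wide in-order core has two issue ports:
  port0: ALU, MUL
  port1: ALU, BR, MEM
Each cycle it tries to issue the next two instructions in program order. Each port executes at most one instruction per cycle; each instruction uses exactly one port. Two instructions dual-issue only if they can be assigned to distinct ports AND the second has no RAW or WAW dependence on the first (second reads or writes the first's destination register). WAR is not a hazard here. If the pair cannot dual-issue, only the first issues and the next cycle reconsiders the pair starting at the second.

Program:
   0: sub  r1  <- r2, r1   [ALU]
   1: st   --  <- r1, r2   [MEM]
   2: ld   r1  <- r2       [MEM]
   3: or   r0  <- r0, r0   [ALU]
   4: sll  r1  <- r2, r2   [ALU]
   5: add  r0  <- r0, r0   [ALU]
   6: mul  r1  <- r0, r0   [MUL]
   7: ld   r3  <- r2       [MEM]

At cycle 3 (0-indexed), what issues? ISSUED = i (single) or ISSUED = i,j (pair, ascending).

ISSUED = 4,5

  cy0 -> i0 (sub.ALU) RAW r1
  cy1 -> i1 (st.MEM) no-port MEM/MEM
  cy2 -> i2/i3 (ld.MEM or.ALU) dual
  cy3 -> i4/i5 (sll.ALU add.ALU) dual
  cy4 -> i6/i7 (mul.MUL ld.MEM) dual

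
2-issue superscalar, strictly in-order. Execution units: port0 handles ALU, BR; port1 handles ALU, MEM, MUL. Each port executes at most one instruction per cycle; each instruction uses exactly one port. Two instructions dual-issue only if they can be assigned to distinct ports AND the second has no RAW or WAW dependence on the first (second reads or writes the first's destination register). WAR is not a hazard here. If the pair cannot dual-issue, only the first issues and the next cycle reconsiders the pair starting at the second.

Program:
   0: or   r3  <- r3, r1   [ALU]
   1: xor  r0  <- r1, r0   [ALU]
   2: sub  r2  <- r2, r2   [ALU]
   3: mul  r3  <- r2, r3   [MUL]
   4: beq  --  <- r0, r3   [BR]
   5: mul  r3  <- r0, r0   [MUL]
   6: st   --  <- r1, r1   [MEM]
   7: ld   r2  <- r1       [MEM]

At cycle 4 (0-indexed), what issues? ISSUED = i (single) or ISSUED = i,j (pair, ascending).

ISSUED = 6

[0] i0&i1  or;xor  -- pair
[1] i2  sub  -- RAW r2
[2] i3  mul  -- RAW r3
[3] i4&i5  beq;mul  -- pair
[4] i6  st  -- no-port MEM/MEM
[5] i7  ld  -- tail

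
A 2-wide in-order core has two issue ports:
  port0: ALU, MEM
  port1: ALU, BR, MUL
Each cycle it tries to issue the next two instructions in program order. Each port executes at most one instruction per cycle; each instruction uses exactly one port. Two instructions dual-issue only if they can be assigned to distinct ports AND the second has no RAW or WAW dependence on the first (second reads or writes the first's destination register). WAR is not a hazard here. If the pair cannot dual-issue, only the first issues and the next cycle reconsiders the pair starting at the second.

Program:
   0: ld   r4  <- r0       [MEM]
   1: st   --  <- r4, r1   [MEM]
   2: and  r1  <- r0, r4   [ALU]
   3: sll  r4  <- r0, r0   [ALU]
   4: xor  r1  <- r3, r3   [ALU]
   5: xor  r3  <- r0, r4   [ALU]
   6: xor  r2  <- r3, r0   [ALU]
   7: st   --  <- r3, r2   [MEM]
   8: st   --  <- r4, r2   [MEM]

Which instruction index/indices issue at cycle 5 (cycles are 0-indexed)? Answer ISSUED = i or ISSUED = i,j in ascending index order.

ISSUED = 7

0. ld @i0  | no-port MEM/MEM
1. st and @i1/i2  | 2-wide
2. sll xor @i3/i4  | 2-wide
3. xor @i5  | RAW r3
4. xor @i6  | RAW r2
5. st @i7  | no-port MEM/MEM
6. st @i8  | tail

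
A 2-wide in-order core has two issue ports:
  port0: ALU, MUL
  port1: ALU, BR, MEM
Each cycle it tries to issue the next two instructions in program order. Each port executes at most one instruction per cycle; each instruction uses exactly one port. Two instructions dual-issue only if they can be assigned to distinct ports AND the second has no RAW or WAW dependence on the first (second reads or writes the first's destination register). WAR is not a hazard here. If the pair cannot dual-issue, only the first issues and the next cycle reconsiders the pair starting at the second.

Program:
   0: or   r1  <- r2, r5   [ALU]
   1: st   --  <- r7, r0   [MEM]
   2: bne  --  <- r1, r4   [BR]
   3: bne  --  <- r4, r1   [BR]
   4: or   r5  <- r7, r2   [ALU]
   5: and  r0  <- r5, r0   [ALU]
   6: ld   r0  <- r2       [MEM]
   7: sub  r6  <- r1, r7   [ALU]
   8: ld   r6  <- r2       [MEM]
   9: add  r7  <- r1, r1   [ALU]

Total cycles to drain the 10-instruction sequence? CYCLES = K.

c0: i0+i1 or.ALU;st.MEM  pair
c1: i2 bne.BR  no-port BR/BR
c2: i3+i4 bne.BR;or.ALU  pair
c3: i5 and.ALU  WAW r0
c4: i6+i7 ld.MEM;sub.ALU  pair
c5: i8+i9 ld.MEM;add.ALU  pair

CYCLES = 6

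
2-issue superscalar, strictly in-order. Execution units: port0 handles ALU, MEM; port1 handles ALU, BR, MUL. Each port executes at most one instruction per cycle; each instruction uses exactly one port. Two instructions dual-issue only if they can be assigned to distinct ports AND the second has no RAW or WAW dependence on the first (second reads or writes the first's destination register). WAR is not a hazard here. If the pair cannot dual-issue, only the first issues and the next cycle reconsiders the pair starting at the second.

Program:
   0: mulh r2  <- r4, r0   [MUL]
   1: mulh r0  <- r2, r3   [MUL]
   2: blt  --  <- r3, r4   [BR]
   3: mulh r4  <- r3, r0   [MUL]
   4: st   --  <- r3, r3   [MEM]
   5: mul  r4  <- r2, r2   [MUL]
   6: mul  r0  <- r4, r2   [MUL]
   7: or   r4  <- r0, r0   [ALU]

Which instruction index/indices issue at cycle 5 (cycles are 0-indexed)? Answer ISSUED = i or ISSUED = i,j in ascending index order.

ISSUED = 6

  cy0 -> i0 (mulh) no-port MUL/MUL
  cy1 -> i1 (mulh) no-port MUL/BR
  cy2 -> i2 (blt) no-port BR/MUL
  cy3 -> i3&i4 (mulh;st) dual
  cy4 -> i5 (mul) no-port MUL/MUL
  cy5 -> i6 (mul) RAW r0
  cy6 -> i7 (or) tail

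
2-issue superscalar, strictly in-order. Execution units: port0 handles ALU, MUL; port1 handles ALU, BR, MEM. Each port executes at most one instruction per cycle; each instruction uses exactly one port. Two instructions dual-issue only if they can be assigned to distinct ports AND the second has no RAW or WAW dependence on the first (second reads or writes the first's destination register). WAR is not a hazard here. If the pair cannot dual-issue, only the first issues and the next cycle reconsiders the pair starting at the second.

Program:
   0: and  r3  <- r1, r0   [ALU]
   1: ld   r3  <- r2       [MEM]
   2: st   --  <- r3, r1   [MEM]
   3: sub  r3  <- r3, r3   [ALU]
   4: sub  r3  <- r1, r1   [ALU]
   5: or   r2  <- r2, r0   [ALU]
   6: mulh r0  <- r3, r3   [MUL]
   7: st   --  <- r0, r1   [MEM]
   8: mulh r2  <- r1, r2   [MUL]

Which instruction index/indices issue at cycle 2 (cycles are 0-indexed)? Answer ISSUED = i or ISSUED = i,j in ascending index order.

0. and.ALU @i0  | WAW r3
1. ld.MEM @i1  | no-port MEM/MEM
2. st.MEM/sub.ALU @i2&i3  | dual
3. sub.ALU/or.ALU @i4&i5  | dual
4. mulh.MUL @i6  | RAW r0
5. st.MEM/mulh.MUL @i7&i8  | dual

ISSUED = 2,3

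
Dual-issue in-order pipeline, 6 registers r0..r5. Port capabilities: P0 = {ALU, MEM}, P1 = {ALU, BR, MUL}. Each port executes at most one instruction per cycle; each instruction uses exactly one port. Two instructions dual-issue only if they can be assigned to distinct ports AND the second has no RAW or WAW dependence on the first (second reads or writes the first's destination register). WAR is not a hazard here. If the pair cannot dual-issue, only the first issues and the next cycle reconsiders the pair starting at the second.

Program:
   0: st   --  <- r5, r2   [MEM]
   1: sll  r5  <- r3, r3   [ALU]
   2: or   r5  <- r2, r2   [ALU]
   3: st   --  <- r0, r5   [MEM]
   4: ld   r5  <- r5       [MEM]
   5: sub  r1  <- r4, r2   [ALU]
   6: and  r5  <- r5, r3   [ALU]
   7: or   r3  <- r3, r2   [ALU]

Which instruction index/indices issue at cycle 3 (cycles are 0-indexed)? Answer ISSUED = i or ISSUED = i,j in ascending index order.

t=0 i0,i1:st.MEM/sll.ALU ; dual
t=1 i2:or.ALU ; RAW r5
t=2 i3:st.MEM ; no-port MEM/MEM
t=3 i4,i5:ld.MEM/sub.ALU ; dual
t=4 i6,i7:and.ALU/or.ALU ; dual

ISSUED = 4,5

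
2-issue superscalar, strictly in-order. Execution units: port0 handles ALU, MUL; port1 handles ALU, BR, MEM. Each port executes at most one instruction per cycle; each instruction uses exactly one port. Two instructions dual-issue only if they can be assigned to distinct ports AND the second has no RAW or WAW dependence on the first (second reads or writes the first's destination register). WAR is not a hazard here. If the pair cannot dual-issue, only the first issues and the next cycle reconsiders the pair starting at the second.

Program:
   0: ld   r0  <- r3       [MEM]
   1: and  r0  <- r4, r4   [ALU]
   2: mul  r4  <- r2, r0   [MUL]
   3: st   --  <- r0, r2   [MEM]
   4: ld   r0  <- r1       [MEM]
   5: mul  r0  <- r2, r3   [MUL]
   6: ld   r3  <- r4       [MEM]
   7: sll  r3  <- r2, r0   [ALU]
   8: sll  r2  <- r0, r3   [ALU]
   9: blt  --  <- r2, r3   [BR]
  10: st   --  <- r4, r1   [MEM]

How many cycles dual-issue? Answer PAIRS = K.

[0] i0  ld.MEM  -- WAW r0
[1] i1  and.ALU  -- RAW r0
[2] i2,i3  mul.MUL st.MEM  -- 2-wide
[3] i4  ld.MEM  -- WAW r0
[4] i5,i6  mul.MUL ld.MEM  -- 2-wide
[5] i7  sll.ALU  -- RAW r3
[6] i8  sll.ALU  -- RAW r2
[7] i9  blt.BR  -- no-port BR/MEM
[8] i10  st.MEM  -- tail

PAIRS = 2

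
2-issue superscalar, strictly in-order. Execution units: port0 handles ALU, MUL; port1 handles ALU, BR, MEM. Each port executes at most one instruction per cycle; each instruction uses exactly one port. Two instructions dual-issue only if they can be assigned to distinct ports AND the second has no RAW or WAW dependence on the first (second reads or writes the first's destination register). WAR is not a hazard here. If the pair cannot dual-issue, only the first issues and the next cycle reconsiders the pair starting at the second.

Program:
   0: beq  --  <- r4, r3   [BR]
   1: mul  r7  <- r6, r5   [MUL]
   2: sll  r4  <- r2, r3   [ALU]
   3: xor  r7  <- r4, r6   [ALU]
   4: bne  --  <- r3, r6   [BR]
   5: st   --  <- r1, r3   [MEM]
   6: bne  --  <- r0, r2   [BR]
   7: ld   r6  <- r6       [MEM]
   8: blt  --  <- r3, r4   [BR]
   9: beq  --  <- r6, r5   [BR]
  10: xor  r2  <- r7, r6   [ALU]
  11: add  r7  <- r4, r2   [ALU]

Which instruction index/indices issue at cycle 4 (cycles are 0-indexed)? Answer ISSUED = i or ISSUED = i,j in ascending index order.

0. beq/mul @i0/i1  | dual
1. sll @i2  | RAW r4
2. xor/bne @i3/i4  | dual
3. st @i5  | no-port MEM/BR
4. bne @i6  | no-port BR/MEM
5. ld @i7  | no-port MEM/BR
6. blt @i8  | no-port BR/BR
7. beq/xor @i9/i10  | dual
8. add @i11  | tail

ISSUED = 6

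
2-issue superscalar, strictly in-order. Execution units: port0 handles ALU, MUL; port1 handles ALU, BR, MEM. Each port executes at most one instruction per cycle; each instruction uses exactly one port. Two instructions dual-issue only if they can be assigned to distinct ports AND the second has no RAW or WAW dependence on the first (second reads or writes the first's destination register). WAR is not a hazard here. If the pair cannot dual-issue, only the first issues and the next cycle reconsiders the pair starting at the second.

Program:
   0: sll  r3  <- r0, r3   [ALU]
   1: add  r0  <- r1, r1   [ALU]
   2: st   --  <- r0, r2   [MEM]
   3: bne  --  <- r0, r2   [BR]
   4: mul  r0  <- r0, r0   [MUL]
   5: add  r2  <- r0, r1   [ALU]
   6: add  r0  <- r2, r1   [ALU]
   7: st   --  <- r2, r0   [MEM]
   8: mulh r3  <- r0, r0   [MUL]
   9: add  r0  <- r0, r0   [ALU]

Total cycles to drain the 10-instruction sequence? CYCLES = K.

CYCLES = 7

#0 head=0: sll.ALU;add.ALU i0+i1 pair
#1 head=2: st.MEM i2 no-port MEM/BR
#2 head=3: bne.BR;mul.MUL i3+i4 pair
#3 head=5: add.ALU i5 RAW r2
#4 head=6: add.ALU i6 RAW r0
#5 head=7: st.MEM;mulh.MUL i7+i8 pair
#6 head=9: add.ALU i9 tail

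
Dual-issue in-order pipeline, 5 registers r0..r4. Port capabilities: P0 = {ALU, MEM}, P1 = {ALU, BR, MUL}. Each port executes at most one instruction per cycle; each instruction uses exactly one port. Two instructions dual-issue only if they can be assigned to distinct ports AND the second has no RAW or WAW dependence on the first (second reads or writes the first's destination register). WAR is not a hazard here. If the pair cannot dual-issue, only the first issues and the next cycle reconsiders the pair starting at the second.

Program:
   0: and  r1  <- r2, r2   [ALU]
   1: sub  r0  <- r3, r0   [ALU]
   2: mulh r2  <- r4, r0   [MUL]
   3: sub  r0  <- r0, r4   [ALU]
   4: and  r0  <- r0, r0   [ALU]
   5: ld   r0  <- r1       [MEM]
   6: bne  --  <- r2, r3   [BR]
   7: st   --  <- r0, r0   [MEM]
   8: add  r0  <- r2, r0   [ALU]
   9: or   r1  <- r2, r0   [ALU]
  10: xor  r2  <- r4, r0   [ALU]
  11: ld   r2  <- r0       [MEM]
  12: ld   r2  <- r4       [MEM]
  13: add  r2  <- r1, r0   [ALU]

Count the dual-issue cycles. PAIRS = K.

0. and.ALU+sub.ALU @i0,i1  | pair
1. mulh.MUL+sub.ALU @i2,i3  | pair
2. and.ALU @i4  | WAW r0
3. ld.MEM+bne.BR @i5,i6  | pair
4. st.MEM+add.ALU @i7,i8  | pair
5. or.ALU+xor.ALU @i9,i10  | pair
6. ld.MEM @i11  | no-port MEM/MEM
7. ld.MEM @i12  | WAW r2
8. add.ALU @i13  | tail

PAIRS = 5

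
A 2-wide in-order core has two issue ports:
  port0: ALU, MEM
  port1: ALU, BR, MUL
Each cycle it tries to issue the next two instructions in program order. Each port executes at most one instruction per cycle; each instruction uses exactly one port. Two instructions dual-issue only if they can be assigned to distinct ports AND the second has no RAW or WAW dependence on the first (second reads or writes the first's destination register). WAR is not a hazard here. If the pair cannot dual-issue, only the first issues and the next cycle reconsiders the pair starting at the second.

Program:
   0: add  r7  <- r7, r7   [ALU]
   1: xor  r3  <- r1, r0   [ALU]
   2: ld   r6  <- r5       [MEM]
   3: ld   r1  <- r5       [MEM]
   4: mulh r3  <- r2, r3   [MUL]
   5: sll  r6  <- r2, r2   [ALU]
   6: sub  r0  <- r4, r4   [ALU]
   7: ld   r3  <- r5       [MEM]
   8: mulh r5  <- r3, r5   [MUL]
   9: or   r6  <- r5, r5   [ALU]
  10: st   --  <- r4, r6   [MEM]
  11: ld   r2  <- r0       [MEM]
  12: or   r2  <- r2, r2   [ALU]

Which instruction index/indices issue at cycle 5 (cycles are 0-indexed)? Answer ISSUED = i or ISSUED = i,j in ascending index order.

ISSUED = 8

#0 head=0: add+xor i0/i1 2-wide
#1 head=2: ld i2 no-port MEM/MEM
#2 head=3: ld+mulh i3/i4 2-wide
#3 head=5: sll+sub i5/i6 2-wide
#4 head=7: ld i7 RAW r3
#5 head=8: mulh i8 RAW r5
#6 head=9: or i9 RAW r6
#7 head=10: st i10 no-port MEM/MEM
#8 head=11: ld i11 RAW+WAW r2
#9 head=12: or i12 tail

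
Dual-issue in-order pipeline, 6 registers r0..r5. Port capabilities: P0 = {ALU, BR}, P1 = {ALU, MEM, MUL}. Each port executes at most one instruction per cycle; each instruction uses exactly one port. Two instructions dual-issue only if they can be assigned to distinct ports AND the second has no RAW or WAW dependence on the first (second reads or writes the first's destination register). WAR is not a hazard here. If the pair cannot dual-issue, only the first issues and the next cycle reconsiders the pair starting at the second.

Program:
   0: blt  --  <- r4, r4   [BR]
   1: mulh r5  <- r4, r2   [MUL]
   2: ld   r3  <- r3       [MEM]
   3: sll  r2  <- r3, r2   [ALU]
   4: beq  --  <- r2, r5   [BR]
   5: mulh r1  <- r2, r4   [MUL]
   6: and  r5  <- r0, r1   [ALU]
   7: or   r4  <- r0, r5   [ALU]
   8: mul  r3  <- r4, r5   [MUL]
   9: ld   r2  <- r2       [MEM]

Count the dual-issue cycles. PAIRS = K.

PAIRS = 2

c0: i0/i1 blt.BR mulh.MUL  pair
c1: i2 ld.MEM  RAW r3
c2: i3 sll.ALU  RAW r2
c3: i4/i5 beq.BR mulh.MUL  pair
c4: i6 and.ALU  RAW r5
c5: i7 or.ALU  RAW r4
c6: i8 mul.MUL  no-port MUL/MEM
c7: i9 ld.MEM  tail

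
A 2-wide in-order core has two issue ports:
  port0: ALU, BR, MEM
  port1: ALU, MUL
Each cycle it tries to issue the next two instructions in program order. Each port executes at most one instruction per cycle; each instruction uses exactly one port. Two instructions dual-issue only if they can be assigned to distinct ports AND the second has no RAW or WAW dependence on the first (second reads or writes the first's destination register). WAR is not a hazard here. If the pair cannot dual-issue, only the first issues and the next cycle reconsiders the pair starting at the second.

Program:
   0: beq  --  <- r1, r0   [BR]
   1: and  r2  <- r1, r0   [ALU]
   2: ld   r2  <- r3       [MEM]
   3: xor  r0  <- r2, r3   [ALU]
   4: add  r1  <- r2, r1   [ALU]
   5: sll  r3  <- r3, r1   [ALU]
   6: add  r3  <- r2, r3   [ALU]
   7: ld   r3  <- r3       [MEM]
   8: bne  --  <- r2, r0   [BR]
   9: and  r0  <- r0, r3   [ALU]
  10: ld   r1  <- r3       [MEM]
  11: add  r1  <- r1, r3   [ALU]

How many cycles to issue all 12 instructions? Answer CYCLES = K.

c0: i0,i1 beq;and  pair
c1: i2 ld  RAW r2
c2: i3,i4 xor;add  pair
c3: i5 sll  RAW+WAW r3
c4: i6 add  RAW+WAW r3
c5: i7 ld  no-port MEM/BR
c6: i8,i9 bne;and  pair
c7: i10 ld  RAW+WAW r1
c8: i11 add  tail

CYCLES = 9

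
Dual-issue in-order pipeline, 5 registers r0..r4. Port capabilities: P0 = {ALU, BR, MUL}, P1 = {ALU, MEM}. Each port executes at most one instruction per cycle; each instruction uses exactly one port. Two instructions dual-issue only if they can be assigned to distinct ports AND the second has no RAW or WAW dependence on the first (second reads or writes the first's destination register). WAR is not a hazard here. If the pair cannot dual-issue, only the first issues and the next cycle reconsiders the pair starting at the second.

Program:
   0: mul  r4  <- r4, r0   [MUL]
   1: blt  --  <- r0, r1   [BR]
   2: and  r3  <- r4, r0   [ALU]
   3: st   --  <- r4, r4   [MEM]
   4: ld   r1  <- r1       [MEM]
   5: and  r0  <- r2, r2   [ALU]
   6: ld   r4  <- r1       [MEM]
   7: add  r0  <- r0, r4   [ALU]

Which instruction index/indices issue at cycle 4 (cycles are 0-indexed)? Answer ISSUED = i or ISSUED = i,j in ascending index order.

ISSUED = 6

[0] i0  mul.MUL  -- no-port MUL/BR
[1] i1&i2  blt.BR+and.ALU  -- 2-wide
[2] i3  st.MEM  -- no-port MEM/MEM
[3] i4&i5  ld.MEM+and.ALU  -- 2-wide
[4] i6  ld.MEM  -- RAW r4
[5] i7  add.ALU  -- tail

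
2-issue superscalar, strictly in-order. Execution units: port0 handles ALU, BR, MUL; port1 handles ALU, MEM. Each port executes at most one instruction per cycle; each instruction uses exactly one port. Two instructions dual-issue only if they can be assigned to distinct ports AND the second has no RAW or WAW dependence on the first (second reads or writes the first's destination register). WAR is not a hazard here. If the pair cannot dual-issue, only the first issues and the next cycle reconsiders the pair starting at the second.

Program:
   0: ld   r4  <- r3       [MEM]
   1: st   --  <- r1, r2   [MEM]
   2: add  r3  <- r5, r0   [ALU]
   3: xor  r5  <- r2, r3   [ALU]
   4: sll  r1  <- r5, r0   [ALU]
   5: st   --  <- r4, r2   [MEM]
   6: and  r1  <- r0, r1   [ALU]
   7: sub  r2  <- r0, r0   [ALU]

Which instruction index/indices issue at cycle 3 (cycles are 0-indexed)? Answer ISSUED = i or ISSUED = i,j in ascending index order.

ISSUED = 4,5

0. ld @i0  | no-port MEM/MEM
1. st;add @i1+i2  | 2-wide
2. xor @i3  | RAW r5
3. sll;st @i4+i5  | 2-wide
4. and;sub @i6+i7  | 2-wide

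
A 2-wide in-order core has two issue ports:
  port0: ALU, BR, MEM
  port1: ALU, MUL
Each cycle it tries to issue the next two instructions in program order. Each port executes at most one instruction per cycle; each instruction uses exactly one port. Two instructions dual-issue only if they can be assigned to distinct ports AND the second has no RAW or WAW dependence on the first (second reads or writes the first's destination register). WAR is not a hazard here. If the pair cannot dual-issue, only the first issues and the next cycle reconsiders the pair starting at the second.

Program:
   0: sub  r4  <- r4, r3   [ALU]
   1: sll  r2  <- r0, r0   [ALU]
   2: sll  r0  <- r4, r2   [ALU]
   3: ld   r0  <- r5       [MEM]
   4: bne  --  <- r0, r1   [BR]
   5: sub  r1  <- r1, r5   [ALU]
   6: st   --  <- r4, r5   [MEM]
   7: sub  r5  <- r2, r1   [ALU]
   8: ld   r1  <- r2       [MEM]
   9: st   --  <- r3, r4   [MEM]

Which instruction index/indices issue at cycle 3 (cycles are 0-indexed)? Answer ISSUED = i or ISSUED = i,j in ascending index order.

  cy0 -> i0/i1 (sub.ALU/sll.ALU) pair
  cy1 -> i2 (sll.ALU) WAW r0
  cy2 -> i3 (ld.MEM) no-port MEM/BR
  cy3 -> i4/i5 (bne.BR/sub.ALU) pair
  cy4 -> i6/i7 (st.MEM/sub.ALU) pair
  cy5 -> i8 (ld.MEM) no-port MEM/MEM
  cy6 -> i9 (st.MEM) tail

ISSUED = 4,5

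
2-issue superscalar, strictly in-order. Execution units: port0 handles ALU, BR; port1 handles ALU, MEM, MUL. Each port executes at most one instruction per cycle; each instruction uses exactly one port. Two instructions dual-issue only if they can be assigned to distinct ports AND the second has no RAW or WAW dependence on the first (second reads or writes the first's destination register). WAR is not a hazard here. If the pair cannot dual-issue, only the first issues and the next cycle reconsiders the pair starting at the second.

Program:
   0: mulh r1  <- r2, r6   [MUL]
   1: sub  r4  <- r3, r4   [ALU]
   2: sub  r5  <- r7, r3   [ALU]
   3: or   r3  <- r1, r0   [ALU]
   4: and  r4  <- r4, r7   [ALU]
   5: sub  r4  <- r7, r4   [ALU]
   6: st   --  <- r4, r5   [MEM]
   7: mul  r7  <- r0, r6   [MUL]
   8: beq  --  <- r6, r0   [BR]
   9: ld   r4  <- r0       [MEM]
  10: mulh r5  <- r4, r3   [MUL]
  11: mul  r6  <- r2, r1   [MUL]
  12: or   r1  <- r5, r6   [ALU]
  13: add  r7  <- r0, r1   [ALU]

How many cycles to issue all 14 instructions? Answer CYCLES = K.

#0 head=0: mulh+sub i0/i1 dual
#1 head=2: sub+or i2/i3 dual
#2 head=4: and i4 RAW+WAW r4
#3 head=5: sub i5 RAW r4
#4 head=6: st i6 no-port MEM/MUL
#5 head=7: mul+beq i7/i8 dual
#6 head=9: ld i9 no-port MEM/MUL
#7 head=10: mulh i10 no-port MUL/MUL
#8 head=11: mul i11 RAW r6
#9 head=12: or i12 RAW r1
#10 head=13: add i13 tail

CYCLES = 11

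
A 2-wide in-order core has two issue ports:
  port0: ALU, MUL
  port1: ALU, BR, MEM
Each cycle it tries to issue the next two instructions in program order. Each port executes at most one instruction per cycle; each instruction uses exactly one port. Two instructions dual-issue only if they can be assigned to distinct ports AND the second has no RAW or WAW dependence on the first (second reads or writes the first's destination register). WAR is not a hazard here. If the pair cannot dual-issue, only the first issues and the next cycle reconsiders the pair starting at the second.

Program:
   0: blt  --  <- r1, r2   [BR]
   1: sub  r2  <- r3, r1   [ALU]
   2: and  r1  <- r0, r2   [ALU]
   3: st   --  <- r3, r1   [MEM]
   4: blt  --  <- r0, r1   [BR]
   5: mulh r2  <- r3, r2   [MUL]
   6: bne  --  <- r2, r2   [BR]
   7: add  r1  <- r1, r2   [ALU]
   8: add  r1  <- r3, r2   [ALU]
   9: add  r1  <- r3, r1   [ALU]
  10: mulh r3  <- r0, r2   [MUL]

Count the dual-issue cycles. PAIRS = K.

  cy0 -> i0,i1 (blt;sub) pair
  cy1 -> i2 (and) RAW r1
  cy2 -> i3 (st) no-port MEM/BR
  cy3 -> i4,i5 (blt;mulh) pair
  cy4 -> i6,i7 (bne;add) pair
  cy5 -> i8 (add) RAW+WAW r1
  cy6 -> i9,i10 (add;mulh) pair

PAIRS = 4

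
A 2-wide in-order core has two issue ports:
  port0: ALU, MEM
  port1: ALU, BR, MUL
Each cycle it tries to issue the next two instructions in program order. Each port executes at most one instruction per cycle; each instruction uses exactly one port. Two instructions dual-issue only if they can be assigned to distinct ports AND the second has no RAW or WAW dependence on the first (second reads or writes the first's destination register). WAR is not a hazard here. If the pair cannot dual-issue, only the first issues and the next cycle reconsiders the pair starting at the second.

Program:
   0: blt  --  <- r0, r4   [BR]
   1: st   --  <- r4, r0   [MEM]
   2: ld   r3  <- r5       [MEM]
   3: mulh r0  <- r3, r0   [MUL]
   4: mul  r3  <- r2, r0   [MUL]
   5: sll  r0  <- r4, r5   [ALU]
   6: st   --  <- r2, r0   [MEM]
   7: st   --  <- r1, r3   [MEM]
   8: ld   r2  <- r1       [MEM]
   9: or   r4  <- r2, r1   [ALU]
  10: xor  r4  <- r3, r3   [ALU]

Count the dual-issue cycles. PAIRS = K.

  cy0 -> i0+i1 (blt st) dual
  cy1 -> i2 (ld) RAW r3
  cy2 -> i3 (mulh) no-port MUL/MUL
  cy3 -> i4+i5 (mul sll) dual
  cy4 -> i6 (st) no-port MEM/MEM
  cy5 -> i7 (st) no-port MEM/MEM
  cy6 -> i8 (ld) RAW r2
  cy7 -> i9 (or) WAW r4
  cy8 -> i10 (xor) tail

PAIRS = 2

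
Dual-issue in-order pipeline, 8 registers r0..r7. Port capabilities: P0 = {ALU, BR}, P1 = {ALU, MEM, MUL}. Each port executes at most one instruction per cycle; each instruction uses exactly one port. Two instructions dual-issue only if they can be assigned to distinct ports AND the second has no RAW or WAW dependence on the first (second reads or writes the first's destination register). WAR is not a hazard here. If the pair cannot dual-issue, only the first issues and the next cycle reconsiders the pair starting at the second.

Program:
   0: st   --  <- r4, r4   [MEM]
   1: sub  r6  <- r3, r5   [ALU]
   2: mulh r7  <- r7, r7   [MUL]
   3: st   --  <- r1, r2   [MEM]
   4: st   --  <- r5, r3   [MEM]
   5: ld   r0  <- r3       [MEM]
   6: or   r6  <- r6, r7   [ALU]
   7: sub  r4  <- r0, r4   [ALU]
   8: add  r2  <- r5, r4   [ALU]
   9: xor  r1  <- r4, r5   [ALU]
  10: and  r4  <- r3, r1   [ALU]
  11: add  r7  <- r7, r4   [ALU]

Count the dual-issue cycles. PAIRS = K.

PAIRS = 3

[0] i0/i1  st.MEM+sub.ALU  -- dual
[1] i2  mulh.MUL  -- no-port MUL/MEM
[2] i3  st.MEM  -- no-port MEM/MEM
[3] i4  st.MEM  -- no-port MEM/MEM
[4] i5/i6  ld.MEM+or.ALU  -- dual
[5] i7  sub.ALU  -- RAW r4
[6] i8/i9  add.ALU+xor.ALU  -- dual
[7] i10  and.ALU  -- RAW r4
[8] i11  add.ALU  -- tail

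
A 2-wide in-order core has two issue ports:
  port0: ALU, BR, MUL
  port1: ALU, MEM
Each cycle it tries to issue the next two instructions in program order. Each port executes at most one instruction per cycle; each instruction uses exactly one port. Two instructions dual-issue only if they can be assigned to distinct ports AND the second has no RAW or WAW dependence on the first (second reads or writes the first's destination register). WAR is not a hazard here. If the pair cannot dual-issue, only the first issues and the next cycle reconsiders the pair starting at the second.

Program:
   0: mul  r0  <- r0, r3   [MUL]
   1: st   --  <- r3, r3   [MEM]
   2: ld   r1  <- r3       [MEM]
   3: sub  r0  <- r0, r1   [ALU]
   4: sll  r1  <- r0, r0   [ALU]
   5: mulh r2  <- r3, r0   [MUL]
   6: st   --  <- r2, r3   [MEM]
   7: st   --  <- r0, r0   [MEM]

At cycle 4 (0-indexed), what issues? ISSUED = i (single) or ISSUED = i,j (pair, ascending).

ISSUED = 6

c0: i0+i1 mul/st  pair
c1: i2 ld  RAW r1
c2: i3 sub  RAW r0
c3: i4+i5 sll/mulh  pair
c4: i6 st  no-port MEM/MEM
c5: i7 st  tail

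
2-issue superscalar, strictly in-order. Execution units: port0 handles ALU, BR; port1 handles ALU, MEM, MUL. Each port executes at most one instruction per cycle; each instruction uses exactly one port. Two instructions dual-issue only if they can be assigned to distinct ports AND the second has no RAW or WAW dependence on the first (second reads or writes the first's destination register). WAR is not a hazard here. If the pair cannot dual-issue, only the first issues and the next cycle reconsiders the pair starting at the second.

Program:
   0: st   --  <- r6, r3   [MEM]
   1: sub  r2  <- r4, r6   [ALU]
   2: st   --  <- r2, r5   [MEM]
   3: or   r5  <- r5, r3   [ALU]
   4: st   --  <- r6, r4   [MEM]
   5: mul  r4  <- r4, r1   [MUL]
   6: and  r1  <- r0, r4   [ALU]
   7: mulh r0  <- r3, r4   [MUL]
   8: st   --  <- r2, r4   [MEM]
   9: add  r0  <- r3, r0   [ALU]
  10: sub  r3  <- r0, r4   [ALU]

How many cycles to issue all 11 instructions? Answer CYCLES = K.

CYCLES = 7

t=0 i0&i1:st;sub ; pair
t=1 i2&i3:st;or ; pair
t=2 i4:st ; no-port MEM/MUL
t=3 i5:mul ; RAW r4
t=4 i6&i7:and;mulh ; pair
t=5 i8&i9:st;add ; pair
t=6 i10:sub ; tail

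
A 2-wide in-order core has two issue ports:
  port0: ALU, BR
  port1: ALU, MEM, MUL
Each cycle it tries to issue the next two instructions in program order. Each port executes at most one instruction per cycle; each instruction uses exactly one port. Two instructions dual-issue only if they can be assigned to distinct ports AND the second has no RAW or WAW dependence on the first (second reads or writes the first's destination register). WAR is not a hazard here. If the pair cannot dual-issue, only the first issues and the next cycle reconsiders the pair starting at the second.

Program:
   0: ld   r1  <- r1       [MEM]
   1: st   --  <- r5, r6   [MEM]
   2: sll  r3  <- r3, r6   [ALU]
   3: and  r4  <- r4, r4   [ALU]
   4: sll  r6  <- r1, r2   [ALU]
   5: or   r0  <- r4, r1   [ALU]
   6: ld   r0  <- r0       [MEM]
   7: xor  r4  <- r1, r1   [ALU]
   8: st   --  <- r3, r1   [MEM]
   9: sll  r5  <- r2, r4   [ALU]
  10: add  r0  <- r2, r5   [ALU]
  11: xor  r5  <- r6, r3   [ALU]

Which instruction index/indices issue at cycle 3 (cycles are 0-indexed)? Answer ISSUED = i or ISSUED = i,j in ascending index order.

ISSUED = 5

#0 head=0: ld i0 no-port MEM/MEM
#1 head=1: st+sll i1,i2 pair
#2 head=3: and+sll i3,i4 pair
#3 head=5: or i5 RAW+WAW r0
#4 head=6: ld+xor i6,i7 pair
#5 head=8: st+sll i8,i9 pair
#6 head=10: add+xor i10,i11 pair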